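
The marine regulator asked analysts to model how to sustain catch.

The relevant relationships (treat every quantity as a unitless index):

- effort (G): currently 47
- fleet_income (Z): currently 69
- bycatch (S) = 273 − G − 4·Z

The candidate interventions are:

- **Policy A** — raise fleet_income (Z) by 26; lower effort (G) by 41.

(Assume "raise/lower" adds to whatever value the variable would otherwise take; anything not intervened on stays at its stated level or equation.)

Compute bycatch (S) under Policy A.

-113

Policy A (Z + 26, G − 41):
  G = 47 − 41 = 6
  Z = 69 + 26 = 95
  S = 273 − 6 − 4·95 = -113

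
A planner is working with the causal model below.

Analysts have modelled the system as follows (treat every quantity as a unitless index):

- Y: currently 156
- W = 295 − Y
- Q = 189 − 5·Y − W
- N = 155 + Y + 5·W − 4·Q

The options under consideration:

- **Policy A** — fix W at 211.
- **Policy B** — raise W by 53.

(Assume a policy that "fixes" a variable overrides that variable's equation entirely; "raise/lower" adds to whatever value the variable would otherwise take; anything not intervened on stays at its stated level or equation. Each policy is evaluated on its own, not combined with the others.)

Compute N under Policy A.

Policy A (W := 211):
  Y = 156
  W = 211
  Q = 189 − 5·156 − 211 = -802
  N = 155 + 156 + 5·211 − 4·(-802) = 4574

4574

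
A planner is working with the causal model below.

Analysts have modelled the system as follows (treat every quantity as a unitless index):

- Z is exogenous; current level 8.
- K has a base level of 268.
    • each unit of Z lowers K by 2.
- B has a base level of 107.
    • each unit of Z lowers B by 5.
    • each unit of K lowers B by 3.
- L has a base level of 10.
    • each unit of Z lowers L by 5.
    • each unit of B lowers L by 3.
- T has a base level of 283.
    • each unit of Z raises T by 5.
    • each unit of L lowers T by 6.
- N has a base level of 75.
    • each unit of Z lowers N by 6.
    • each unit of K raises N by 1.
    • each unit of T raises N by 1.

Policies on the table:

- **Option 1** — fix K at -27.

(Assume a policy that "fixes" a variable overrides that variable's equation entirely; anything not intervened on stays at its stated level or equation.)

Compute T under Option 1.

Option 1 (K := -27):
  Z = 8
  K = -27
  B = 107 − 5·8 − 3·(-27) = 148
  L = 10 − 5·8 − 3·148 = -474
  T = 283 + 5·8 − 6·(-474) = 3167

3167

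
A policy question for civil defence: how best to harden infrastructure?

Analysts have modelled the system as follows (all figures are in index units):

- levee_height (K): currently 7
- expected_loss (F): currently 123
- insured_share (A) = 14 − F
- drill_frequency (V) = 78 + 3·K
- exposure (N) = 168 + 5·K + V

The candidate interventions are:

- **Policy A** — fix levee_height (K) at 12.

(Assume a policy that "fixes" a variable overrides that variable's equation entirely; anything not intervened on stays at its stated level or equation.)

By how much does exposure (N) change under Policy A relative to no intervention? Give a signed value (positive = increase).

Baseline:
  K = 7
  V = 78 + 3·7 = 99
  N = 168 + 5·7 + 99 = 302
Policy A (K := 12):
  K = 12
  V = 78 + 3·12 = 114
  N = 168 + 5·12 + 114 = 342
Change in N: 342 − 302 = 40

40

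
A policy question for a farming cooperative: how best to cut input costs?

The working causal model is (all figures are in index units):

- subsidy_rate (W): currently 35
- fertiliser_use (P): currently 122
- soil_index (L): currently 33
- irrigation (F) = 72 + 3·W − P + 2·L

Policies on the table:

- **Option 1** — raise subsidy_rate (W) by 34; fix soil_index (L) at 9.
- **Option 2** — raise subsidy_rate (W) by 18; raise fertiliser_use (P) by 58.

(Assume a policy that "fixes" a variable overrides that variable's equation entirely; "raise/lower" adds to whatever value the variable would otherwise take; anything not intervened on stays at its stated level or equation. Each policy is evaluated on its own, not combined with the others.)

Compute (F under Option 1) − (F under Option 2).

58

Option 1 (W + 34, L := 9):
  W = 35 + 34 = 69
  P = 122
  L = 9
  F = 72 + 3·69 − 122 + 2·9 = 175
Option 2 (W + 18, P + 58):
  W = 35 + 18 = 53
  P = 122 + 58 = 180
  L = 33
  F = 72 + 3·53 − 180 + 2·33 = 117
F: 175 − 117 = 58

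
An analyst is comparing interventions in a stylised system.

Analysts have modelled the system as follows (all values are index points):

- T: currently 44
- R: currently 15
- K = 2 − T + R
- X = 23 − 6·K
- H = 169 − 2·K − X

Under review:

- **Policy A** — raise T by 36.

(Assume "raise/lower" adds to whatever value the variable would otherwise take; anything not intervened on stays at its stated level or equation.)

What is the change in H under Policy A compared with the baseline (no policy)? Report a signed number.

Baseline:
  T = 44
  R = 15
  K = 2 − 44 + 15 = -27
  X = 23 − 6·(-27) = 185
  H = 169 − 2·(-27) − 185 = 38
Policy A (T + 36):
  T = 44 + 36 = 80
  R = 15
  K = 2 − 80 + 15 = -63
  X = 23 − 6·(-63) = 401
  H = 169 − 2·(-63) − 401 = -106
Change in H: -106 − 38 = -144

-144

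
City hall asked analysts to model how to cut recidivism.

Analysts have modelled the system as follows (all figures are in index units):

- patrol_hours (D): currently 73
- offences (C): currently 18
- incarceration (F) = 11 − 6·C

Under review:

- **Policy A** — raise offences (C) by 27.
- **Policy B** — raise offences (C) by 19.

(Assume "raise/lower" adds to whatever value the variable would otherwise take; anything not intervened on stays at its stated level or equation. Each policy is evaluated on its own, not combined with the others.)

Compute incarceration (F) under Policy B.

Policy B (C + 19):
  C = 18 + 19 = 37
  F = 11 − 6·37 = -211

-211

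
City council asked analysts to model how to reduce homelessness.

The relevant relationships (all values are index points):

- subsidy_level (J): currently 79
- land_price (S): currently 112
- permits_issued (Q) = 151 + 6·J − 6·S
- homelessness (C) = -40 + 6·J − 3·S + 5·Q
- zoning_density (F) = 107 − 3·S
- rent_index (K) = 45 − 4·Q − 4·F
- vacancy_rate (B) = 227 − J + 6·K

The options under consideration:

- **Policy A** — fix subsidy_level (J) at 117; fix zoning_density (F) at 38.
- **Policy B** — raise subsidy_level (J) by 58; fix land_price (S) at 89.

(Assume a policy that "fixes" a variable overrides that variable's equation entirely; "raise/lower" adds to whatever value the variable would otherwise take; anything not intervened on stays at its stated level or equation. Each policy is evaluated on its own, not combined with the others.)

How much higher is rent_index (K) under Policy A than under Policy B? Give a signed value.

240

Policy A (J := 117, F := 38):
  J = 117
  S = 112
  Q = 151 + 6·117 − 6·112 = 181
  F = 38
  K = 45 − 4·181 − 4·38 = -831
Policy B (J + 58, S := 89):
  J = 79 + 58 = 137
  S = 89
  Q = 151 + 6·137 − 6·89 = 439
  F = 107 − 3·89 = -160
  K = 45 − 4·439 − 4·(-160) = -1071
K: -831 − (-1071) = 240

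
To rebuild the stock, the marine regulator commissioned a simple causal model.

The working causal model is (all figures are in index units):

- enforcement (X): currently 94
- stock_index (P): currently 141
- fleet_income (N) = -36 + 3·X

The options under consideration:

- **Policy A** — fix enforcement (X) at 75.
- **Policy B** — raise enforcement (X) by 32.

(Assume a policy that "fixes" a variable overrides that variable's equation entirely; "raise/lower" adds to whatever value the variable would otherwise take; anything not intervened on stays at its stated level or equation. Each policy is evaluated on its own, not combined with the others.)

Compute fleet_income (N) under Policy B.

Policy B (X + 32):
  X = 94 + 32 = 126
  N = -36 + 3·126 = 342

342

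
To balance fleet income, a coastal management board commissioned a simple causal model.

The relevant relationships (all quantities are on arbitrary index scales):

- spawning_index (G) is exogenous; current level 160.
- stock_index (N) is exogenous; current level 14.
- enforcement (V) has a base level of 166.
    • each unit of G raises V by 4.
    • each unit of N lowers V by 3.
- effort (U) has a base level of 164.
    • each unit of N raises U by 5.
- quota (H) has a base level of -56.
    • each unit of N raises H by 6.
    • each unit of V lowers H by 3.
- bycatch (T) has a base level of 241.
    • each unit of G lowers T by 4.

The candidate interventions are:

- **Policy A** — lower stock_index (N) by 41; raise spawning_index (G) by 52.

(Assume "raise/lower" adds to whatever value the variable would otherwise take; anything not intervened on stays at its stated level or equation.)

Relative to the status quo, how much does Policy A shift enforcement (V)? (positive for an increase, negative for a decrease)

331

Baseline:
  G = 160
  N = 14
  V = 166 + 4·160 − 3·14 = 764
Policy A (N − 41, G + 52):
  G = 160 + 52 = 212
  N = 14 − 41 = -27
  V = 166 + 4·212 − 3·(-27) = 1095
Change in V: 1095 − 764 = 331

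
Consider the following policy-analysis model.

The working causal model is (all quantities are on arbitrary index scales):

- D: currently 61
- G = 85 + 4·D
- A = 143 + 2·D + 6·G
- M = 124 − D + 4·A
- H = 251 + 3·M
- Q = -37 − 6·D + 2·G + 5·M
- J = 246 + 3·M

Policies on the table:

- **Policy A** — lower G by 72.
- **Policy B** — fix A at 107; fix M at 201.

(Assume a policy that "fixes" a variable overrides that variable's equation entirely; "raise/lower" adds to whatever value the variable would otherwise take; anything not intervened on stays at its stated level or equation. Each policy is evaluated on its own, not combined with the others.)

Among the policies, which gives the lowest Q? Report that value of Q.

Policy A (G − 72):
  D = 61
  G = 85 + 4·61 (−72 from intervention) = 257
  A = 143 + 2·61 + 6·257 = 1807
  M = 124 − 61 + 4·1807 = 7291
  Q = -37 − 6·61 + 2·257 + 5·7291 = 36566
Policy B (A := 107, M := 201):
  D = 61
  G = 85 + 4·61 = 329
  A = 107
  M = 201
  Q = -37 − 6·61 + 2·329 + 5·201 = 1260
Comparing — Policy A: Q=36566, Policy B: Q=1260. Lowest is 1260 (Policy B).

1260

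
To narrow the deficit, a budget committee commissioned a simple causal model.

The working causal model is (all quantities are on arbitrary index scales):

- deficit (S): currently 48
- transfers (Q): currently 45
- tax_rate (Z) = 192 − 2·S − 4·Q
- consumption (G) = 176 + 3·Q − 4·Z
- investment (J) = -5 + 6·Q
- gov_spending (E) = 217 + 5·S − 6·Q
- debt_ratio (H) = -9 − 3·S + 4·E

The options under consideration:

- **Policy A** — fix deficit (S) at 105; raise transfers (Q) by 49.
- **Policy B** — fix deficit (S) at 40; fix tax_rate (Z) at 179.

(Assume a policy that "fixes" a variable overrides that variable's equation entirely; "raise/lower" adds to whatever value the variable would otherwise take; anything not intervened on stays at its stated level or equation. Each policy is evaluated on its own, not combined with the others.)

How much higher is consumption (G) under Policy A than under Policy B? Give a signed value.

Policy A (S := 105, Q + 49):
  S = 105
  Q = 45 + 49 = 94
  Z = 192 − 2·105 − 4·94 = -394
  G = 176 + 3·94 − 4·(-394) = 2034
Policy B (S := 40, Z := 179):
  S = 40
  Q = 45
  Z = 179
  G = 176 + 3·45 − 4·179 = -405
G: 2034 − (-405) = 2439

2439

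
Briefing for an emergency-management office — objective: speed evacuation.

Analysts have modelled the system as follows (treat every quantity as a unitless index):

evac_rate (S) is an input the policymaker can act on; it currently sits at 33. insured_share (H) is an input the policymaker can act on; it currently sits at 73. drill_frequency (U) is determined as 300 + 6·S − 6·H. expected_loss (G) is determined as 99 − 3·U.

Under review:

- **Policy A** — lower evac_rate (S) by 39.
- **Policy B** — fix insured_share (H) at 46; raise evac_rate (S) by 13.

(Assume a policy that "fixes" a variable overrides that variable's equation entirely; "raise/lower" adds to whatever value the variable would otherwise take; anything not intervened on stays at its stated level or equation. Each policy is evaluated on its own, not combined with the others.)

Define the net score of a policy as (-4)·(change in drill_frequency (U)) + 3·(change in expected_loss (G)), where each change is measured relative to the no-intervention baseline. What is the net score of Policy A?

3042

Baseline:
  S = 33
  H = 73
  U = 300 + 6·33 − 6·73 = 60
  G = 99 − 3·60 = -81
Policy A (S − 39):
  S = 33 − 39 = -6
  H = 73
  U = 300 + 6·(-6) − 6·73 = -174
  G = 99 − 3·(-174) = 621
ΔU = -174 − 60 = -234; ΔG = 621 − (-81) = 702
Score = (-4)·(-234) + 3·702 = 3042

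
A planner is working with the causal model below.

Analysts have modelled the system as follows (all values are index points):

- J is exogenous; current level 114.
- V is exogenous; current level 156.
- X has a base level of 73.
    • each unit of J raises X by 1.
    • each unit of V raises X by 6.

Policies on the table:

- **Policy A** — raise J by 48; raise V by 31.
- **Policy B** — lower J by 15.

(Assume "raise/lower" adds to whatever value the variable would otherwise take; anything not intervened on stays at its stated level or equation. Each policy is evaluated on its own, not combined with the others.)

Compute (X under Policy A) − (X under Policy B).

Policy A (J + 48, V + 31):
  J = 114 + 48 = 162
  V = 156 + 31 = 187
  X = 73 + 162 + 6·187 = 1357
Policy B (J − 15):
  J = 114 − 15 = 99
  V = 156
  X = 73 + 99 + 6·156 = 1108
X: 1357 − 1108 = 249

249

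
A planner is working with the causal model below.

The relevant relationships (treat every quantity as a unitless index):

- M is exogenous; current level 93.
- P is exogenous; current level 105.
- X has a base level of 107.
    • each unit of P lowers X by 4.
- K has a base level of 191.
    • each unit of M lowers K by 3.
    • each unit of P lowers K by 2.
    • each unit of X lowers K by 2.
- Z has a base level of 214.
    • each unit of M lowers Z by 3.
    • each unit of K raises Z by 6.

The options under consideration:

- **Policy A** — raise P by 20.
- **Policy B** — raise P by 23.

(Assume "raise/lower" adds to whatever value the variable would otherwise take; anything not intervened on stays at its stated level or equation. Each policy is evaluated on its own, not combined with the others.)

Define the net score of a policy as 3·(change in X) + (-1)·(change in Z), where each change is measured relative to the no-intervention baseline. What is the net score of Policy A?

Baseline:
  M = 93
  P = 105
  X = 107 − 4·105 = -313
  K = 191 − 3·93 − 2·105 − 2·(-313) = 328
  Z = 214 − 3·93 + 6·328 = 1903
Policy A (P + 20):
  M = 93
  P = 105 + 20 = 125
  X = 107 − 4·125 = -393
  K = 191 − 3·93 − 2·125 − 2·(-393) = 448
  Z = 214 − 3·93 + 6·448 = 2623
ΔX = -393 − (-313) = -80; ΔZ = 2623 − 1903 = 720
Score = 3·(-80) + (-1)·720 = -960

-960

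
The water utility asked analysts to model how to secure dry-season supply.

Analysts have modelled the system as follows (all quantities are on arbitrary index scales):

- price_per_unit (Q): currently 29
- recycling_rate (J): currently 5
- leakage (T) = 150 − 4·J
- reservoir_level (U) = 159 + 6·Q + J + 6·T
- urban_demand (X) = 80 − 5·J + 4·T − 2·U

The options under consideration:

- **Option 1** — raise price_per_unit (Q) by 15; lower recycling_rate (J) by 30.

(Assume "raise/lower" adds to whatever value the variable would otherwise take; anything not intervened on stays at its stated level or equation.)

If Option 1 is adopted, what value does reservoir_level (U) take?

1898

Option 1 (Q + 15, J − 30):
  Q = 29 + 15 = 44
  J = 5 − 30 = -25
  T = 150 − 4·(-25) = 250
  U = 159 + 6·44 + (-25) + 6·250 = 1898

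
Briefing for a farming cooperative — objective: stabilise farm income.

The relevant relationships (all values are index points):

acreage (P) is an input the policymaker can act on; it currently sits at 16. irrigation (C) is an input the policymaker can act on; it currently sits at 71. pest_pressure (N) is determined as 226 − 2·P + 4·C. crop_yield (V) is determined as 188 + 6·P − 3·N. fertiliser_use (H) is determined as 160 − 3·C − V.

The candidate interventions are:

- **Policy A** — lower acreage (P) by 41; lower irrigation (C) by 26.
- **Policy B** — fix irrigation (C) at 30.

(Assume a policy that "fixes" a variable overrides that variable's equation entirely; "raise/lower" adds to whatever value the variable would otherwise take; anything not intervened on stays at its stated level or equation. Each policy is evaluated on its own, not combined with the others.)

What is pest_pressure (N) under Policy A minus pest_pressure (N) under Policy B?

Policy A (P − 41, C − 26):
  P = 16 − 41 = -25
  C = 71 − 26 = 45
  N = 226 − 2·(-25) + 4·45 = 456
Policy B (C := 30):
  P = 16
  C = 30
  N = 226 − 2·16 + 4·30 = 314
N: 456 − 314 = 142

142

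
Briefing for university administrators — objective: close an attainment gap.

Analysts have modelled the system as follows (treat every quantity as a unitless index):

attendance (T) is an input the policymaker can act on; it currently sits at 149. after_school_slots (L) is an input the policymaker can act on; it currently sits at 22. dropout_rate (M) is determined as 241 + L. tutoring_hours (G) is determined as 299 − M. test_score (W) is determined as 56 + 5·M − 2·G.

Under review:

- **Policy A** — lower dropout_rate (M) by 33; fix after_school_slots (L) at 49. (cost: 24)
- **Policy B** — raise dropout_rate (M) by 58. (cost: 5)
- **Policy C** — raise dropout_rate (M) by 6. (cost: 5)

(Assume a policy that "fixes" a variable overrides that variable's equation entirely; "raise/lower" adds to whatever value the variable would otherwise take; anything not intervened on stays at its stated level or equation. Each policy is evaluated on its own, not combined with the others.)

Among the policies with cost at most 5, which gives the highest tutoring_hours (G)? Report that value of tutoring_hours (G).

Policy B (M + 58):
  L = 22
  M = 241 + 22 (+58 from intervention) = 321
  G = 299 − 321 = -22
Policy C (M + 6):
  L = 22
  M = 241 + 22 (+6 from intervention) = 269
  G = 299 − 269 = 30
Comparing — Policy B: G=-22, Policy C: G=30. Highest is 30 (Policy C).

30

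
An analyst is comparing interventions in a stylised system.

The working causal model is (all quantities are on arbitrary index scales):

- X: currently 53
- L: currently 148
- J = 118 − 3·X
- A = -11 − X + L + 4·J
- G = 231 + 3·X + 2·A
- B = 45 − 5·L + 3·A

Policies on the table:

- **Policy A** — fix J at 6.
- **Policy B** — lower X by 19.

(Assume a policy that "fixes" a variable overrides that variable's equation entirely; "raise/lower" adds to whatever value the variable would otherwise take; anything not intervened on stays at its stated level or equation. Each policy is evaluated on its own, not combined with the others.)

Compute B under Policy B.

-194

Policy B (X − 19):
  X = 53 − 19 = 34
  L = 148
  J = 118 − 3·34 = 16
  A = -11 − 34 + 148 + 4·16 = 167
  B = 45 − 5·148 + 3·167 = -194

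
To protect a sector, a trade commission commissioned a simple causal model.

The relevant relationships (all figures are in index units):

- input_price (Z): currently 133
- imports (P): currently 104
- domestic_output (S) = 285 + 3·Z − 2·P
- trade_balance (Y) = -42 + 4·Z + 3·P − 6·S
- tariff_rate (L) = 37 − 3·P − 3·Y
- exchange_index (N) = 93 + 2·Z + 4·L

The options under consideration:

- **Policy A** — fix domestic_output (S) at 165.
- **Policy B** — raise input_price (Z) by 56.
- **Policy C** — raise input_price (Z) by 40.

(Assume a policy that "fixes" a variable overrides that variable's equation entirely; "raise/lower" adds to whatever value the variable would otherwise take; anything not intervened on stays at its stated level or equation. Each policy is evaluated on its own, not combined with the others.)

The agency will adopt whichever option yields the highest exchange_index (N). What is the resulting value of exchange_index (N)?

33427

Policy A (S := 165):
  Z = 133
  P = 104
  S = 165
  Y = -42 + 4·133 + 3·104 − 6·165 = -188
  L = 37 − 3·104 − 3·(-188) = 289
  N = 93 + 2·133 + 4·289 = 1515
Policy B (Z + 56):
  Z = 133 + 56 = 189
  P = 104
  S = 285 + 3·189 − 2·104 = 644
  Y = -42 + 4·189 + 3·104 − 6·644 = -2838
  L = 37 − 3·104 − 3·(-2838) = 8239
  N = 93 + 2·189 + 4·8239 = 33427
Policy C (Z + 40):
  Z = 133 + 40 = 173
  P = 104
  S = 285 + 3·173 − 2·104 = 596
  Y = -42 + 4·173 + 3·104 − 6·596 = -2614
  L = 37 − 3·104 − 3·(-2614) = 7567
  N = 93 + 2·173 + 4·7567 = 30707
Comparing — Policy A: N=1515, Policy B: N=33427, Policy C: N=30707. Highest is 33427 (Policy B).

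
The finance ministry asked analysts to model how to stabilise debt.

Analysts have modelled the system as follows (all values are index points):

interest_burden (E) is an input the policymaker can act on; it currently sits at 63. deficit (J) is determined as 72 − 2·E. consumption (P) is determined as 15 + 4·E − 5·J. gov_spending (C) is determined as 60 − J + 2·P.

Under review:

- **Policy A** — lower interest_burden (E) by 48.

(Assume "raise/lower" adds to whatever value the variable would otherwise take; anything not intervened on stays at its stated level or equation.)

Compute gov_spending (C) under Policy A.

-252

Policy A (E − 48):
  E = 63 − 48 = 15
  J = 72 − 2·15 = 42
  P = 15 + 4·15 − 5·42 = -135
  C = 60 − 42 + 2·(-135) = -252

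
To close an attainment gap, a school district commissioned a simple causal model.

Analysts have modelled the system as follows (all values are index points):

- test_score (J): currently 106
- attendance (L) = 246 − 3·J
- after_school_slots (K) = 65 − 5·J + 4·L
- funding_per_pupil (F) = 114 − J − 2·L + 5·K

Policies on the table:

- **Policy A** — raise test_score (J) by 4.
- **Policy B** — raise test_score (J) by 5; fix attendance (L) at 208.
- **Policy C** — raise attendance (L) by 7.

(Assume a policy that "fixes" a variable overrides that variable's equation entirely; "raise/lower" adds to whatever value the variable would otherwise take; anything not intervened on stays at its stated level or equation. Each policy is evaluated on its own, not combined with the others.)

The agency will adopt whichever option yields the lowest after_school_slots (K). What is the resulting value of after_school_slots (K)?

Policy A (J + 4):
  J = 106 + 4 = 110
  L = 246 − 3·110 = -84
  K = 65 − 5·110 + 4·(-84) = -821
Policy B (J + 5, L := 208):
  J = 106 + 5 = 111
  L = 208
  K = 65 − 5·111 + 4·208 = 342
Policy C (L + 7):
  J = 106
  L = 246 − 3·106 (+7 from intervention) = -65
  K = 65 − 5·106 + 4·(-65) = -725
Comparing — Policy A: K=-821, Policy B: K=342, Policy C: K=-725. Lowest is -821 (Policy A).

-821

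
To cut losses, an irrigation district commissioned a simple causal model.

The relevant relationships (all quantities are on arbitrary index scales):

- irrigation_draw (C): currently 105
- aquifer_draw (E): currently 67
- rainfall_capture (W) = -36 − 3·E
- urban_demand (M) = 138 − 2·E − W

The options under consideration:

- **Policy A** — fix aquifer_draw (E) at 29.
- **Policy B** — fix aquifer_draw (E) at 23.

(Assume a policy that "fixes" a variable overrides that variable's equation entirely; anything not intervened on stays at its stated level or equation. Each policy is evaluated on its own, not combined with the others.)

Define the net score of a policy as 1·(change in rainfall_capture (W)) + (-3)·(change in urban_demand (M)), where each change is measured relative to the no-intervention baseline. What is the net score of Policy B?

264

Baseline:
  E = 67
  W = -36 − 3·67 = -237
  M = 138 − 2·67 − (-237) = 241
Policy B (E := 23):
  E = 23
  W = -36 − 3·23 = -105
  M = 138 − 2·23 − (-105) = 197
ΔW = -105 − (-237) = 132; ΔM = 197 − 241 = -44
Score = 1·132 + (-3)·(-44) = 264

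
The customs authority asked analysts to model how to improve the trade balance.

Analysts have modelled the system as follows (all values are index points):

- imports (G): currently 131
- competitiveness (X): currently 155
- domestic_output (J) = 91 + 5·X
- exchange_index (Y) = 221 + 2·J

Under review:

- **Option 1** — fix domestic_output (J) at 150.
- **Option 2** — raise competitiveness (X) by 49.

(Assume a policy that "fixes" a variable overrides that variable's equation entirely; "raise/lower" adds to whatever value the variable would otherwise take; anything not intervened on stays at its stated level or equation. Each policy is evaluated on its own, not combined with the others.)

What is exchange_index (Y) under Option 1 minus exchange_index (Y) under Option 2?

Option 1 (J := 150):
  X = 155
  J = 150
  Y = 221 + 2·150 = 521
Option 2 (X + 49):
  X = 155 + 49 = 204
  J = 91 + 5·204 = 1111
  Y = 221 + 2·1111 = 2443
Y: 521 − 2443 = -1922

-1922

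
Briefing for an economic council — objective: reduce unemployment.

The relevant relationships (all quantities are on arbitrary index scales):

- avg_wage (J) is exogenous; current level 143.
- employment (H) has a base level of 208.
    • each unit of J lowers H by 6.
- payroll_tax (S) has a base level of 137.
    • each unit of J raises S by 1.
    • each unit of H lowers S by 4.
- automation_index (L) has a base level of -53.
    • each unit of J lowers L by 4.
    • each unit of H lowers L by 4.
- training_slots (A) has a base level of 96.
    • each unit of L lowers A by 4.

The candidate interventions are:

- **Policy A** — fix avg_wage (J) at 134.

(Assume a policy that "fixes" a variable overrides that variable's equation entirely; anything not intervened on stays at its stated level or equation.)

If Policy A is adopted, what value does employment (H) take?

-596

Policy A (J := 134):
  J = 134
  H = 208 − 6·134 = -596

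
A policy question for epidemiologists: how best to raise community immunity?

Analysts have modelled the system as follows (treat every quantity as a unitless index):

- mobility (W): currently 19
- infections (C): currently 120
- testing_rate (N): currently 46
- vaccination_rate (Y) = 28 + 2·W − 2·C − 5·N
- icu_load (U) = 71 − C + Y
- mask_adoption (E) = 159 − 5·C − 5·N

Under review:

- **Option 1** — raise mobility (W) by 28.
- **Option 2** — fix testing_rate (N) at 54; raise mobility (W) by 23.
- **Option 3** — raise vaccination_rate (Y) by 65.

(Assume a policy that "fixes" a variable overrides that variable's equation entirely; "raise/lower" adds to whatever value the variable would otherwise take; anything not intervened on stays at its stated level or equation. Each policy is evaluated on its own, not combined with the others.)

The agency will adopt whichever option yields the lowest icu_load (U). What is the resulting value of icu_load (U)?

-447

Option 1 (W + 28):
  W = 19 + 28 = 47
  C = 120
  N = 46
  Y = 28 + 2·47 − 2·120 − 5·46 = -348
  U = 71 − 120 + (-348) = -397
Option 2 (N := 54, W + 23):
  W = 19 + 23 = 42
  C = 120
  N = 54
  Y = 28 + 2·42 − 2·120 − 5·54 = -398
  U = 71 − 120 + (-398) = -447
Option 3 (Y + 65):
  W = 19
  C = 120
  N = 46
  Y = 28 + 2·19 − 2·120 − 5·46 (+65 from intervention) = -339
  U = 71 − 120 + (-339) = -388
Comparing — Option 1: U=-397, Option 2: U=-447, Option 3: U=-388. Lowest is -447 (Option 2).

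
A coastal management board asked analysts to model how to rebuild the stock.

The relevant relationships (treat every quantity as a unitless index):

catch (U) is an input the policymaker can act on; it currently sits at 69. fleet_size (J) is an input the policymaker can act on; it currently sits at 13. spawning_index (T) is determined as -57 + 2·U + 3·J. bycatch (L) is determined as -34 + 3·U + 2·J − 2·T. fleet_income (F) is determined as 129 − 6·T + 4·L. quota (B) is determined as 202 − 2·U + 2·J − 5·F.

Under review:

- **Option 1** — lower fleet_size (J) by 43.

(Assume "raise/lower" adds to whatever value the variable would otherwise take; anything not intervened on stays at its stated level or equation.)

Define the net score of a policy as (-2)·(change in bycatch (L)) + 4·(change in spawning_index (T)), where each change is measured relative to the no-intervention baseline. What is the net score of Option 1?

-860

Baseline:
  U = 69
  J = 13
  T = -57 + 2·69 + 3·13 = 120
  L = -34 + 3·69 + 2·13 − 2·120 = -41
Option 1 (J − 43):
  U = 69
  J = 13 − 43 = -30
  T = -57 + 2·69 + 3·(-30) = -9
  L = -34 + 3·69 + 2·(-30) − 2·(-9) = 131
ΔL = 131 − (-41) = 172; ΔT = -9 − 120 = -129
Score = (-2)·172 + 4·(-129) = -860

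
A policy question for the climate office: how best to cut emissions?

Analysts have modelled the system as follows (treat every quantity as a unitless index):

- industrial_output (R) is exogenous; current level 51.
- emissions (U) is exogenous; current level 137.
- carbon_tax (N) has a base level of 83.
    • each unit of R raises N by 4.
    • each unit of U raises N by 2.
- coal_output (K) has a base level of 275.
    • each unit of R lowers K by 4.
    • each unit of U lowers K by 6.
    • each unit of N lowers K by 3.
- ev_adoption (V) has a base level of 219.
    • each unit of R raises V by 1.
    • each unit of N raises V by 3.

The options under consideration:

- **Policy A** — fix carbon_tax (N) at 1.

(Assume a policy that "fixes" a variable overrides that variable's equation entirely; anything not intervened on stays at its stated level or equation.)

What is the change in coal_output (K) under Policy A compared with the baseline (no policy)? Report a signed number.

Baseline:
  R = 51
  U = 137
  N = 83 + 4·51 + 2·137 = 561
  K = 275 − 4·51 − 6·137 − 3·561 = -2434
Policy A (N := 1):
  R = 51
  U = 137
  N = 1
  K = 275 − 4·51 − 6·137 − 3·1 = -754
Change in K: -754 − (-2434) = 1680

1680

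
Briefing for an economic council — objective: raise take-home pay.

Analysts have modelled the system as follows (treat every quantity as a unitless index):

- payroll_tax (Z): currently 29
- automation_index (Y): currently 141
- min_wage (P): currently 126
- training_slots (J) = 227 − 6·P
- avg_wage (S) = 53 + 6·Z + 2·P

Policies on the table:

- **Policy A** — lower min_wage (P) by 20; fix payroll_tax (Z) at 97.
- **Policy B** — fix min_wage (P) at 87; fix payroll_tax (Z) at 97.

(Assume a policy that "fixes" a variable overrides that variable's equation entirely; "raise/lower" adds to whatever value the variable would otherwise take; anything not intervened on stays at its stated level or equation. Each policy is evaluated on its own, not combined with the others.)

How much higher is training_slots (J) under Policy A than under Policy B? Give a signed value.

Policy A (P − 20, Z := 97):
  P = 126 − 20 = 106
  J = 227 − 6·106 = -409
Policy B (P := 87, Z := 97):
  P = 87
  J = 227 − 6·87 = -295
J: -409 − (-295) = -114

-114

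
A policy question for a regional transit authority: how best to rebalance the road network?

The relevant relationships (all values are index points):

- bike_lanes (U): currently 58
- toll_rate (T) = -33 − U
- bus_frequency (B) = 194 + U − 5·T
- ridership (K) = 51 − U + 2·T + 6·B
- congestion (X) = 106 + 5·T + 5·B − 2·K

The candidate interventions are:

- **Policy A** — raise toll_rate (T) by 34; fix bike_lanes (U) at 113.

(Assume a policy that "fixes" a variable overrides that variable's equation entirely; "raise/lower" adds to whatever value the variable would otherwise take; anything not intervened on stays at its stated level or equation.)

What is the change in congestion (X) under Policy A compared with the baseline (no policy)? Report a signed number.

-1031

Baseline:
  U = 58
  T = -33 − 58 = -91
  B = 194 + 58 − 5·(-91) = 707
  K = 51 − 58 + 2·(-91) + 6·707 = 4053
  X = 106 + 5·(-91) + 5·707 − 2·4053 = -4920
Policy A (T + 34, U := 113):
  U = 113
  T = -33 − 113 (+34 from intervention) = -112
  B = 194 + 113 − 5·(-112) = 867
  K = 51 − 113 + 2·(-112) + 6·867 = 4916
  X = 106 + 5·(-112) + 5·867 − 2·4916 = -5951
Change in X: -5951 − (-4920) = -1031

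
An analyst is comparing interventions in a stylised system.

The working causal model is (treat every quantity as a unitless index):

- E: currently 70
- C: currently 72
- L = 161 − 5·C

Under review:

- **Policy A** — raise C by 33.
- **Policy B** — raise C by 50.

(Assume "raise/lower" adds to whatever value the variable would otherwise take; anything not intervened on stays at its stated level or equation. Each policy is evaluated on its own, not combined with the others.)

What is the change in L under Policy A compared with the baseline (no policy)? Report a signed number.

Baseline:
  C = 72
  L = 161 − 5·72 = -199
Policy A (C + 33):
  C = 72 + 33 = 105
  L = 161 − 5·105 = -364
Change in L: -364 − (-199) = -165

-165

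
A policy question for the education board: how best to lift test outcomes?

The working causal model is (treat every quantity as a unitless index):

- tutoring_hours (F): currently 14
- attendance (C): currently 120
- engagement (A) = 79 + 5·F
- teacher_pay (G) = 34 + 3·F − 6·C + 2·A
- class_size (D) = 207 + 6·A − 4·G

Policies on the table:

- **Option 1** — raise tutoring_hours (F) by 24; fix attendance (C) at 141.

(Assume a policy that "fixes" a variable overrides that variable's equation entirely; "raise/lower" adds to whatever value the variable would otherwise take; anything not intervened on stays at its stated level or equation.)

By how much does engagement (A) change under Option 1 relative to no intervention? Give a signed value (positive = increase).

120

Baseline:
  F = 14
  A = 79 + 5·14 = 149
Option 1 (F + 24, C := 141):
  F = 14 + 24 = 38
  A = 79 + 5·38 = 269
Change in A: 269 − 149 = 120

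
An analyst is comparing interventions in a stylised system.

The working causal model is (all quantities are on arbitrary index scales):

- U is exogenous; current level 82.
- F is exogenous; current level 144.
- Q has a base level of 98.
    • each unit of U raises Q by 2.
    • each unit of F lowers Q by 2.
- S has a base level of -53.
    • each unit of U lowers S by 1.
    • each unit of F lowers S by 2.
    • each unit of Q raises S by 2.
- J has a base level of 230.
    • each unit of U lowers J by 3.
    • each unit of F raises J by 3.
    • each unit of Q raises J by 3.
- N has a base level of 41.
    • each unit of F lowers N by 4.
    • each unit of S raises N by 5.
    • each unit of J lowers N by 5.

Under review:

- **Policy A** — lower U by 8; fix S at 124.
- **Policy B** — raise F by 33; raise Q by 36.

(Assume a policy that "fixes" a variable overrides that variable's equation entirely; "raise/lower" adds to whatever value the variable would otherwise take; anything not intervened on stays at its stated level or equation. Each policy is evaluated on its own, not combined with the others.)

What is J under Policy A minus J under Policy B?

Policy A (U − 8, S := 124):
  U = 82 − 8 = 74
  F = 144
  Q = 98 + 2·74 − 2·144 = -42
  J = 230 − 3·74 + 3·144 + 3·(-42) = 314
Policy B (F + 33, Q + 36):
  U = 82
  F = 144 + 33 = 177
  Q = 98 + 2·82 − 2·177 (+36 from intervention) = -56
  J = 230 − 3·82 + 3·177 + 3·(-56) = 347
J: 314 − 347 = -33

-33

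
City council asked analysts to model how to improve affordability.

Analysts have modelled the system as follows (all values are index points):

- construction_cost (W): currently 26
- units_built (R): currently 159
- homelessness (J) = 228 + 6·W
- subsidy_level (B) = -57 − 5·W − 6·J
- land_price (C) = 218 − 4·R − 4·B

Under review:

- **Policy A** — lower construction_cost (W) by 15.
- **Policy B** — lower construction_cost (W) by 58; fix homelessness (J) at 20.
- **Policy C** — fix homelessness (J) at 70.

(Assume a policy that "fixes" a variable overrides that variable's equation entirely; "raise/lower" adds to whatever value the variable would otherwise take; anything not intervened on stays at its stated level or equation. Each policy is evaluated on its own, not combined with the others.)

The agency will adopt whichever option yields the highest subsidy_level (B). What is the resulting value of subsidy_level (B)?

-17

Policy A (W − 15):
  W = 26 − 15 = 11
  J = 228 + 6·11 = 294
  B = -57 − 5·11 − 6·294 = -1876
Policy B (W − 58, J := 20):
  W = 26 − 58 = -32
  J = 20
  B = -57 − 5·(-32) − 6·20 = -17
Policy C (J := 70):
  W = 26
  J = 70
  B = -57 − 5·26 − 6·70 = -607
Comparing — Policy A: B=-1876, Policy B: B=-17, Policy C: B=-607. Highest is -17 (Policy B).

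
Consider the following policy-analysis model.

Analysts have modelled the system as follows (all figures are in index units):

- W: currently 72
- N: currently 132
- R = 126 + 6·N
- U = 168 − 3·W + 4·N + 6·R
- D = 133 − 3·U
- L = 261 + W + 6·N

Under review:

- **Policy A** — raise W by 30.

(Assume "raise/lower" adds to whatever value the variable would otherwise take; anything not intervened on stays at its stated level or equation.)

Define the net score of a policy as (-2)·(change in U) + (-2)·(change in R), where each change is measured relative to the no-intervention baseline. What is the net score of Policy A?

180

Baseline:
  W = 72
  N = 132
  R = 126 + 6·132 = 918
  U = 168 − 3·72 + 4·132 + 6·918 = 5988
Policy A (W + 30):
  W = 72 + 30 = 102
  N = 132
  R = 126 + 6·132 = 918
  U = 168 − 3·102 + 4·132 + 6·918 = 5898
ΔU = 5898 − 5988 = -90; ΔR = 918 − 918 = 0
Score = (-2)·(-90) + (-2)·0 = 180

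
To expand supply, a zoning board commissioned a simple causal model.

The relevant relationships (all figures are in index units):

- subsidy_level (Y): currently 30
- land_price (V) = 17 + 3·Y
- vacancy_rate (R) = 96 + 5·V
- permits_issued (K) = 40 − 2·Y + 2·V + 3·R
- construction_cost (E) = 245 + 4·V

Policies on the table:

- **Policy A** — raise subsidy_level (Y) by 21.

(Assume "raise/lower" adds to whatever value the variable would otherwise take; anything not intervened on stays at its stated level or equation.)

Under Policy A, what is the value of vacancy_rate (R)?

946

Policy A (Y + 21):
  Y = 30 + 21 = 51
  V = 17 + 3·51 = 170
  R = 96 + 5·170 = 946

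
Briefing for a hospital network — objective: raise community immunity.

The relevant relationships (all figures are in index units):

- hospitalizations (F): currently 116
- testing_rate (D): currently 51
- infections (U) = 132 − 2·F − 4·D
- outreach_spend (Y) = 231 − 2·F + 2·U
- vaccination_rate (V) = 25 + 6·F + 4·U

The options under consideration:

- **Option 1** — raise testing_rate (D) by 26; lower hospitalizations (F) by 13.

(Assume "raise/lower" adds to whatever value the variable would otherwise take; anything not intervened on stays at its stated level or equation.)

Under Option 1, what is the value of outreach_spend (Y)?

-739

Option 1 (D + 26, F − 13):
  F = 116 − 13 = 103
  D = 51 + 26 = 77
  U = 132 − 2·103 − 4·77 = -382
  Y = 231 − 2·103 + 2·(-382) = -739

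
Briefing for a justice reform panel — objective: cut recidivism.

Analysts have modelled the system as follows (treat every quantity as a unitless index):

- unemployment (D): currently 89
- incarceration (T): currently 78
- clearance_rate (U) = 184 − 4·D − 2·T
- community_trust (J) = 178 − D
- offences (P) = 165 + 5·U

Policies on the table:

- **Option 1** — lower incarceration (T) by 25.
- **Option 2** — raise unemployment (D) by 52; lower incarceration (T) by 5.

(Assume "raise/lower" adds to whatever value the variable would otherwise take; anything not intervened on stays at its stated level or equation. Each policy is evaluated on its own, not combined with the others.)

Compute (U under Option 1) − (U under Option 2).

Option 1 (T − 25):
  D = 89
  T = 78 − 25 = 53
  U = 184 − 4·89 − 2·53 = -278
Option 2 (D + 52, T − 5):
  D = 89 + 52 = 141
  T = 78 − 5 = 73
  U = 184 − 4·141 − 2·73 = -526
U: -278 − (-526) = 248

248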